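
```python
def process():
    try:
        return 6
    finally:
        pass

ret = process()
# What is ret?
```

Step-by-step execution trace:
1. `process()` enters try: `return 6` sets pending return value 6.
2. Before returning, `finally: pass` runs (no effect).
3. process() returns 6 → ret = 6.
Result: 6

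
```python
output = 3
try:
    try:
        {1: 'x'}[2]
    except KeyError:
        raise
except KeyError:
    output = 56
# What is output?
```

Step-by-step execution trace:
1. Inner try: `{1: 'x'}[2]` raises KeyError.
2. Inner `except KeyError` matches; bare `raise` re-raises the same KeyError.
3. Outer `except KeyError` matches → output = 56.
Result: 56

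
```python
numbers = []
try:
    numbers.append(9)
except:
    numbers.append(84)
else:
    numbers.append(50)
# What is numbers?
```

Step-by-step execution trace:
1. try: `numbers.append(9)` → numbers = [9]. No exception raised.
2. `except` is skipped.
3. `else` runs (try completed without exception): `numbers.append(50)` → numbers = [9, 50].
Result: [9, 50]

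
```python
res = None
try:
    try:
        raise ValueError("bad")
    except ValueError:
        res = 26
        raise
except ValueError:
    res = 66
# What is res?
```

Step-by-step execution trace:
1. Inner try: `raise ValueError("bad")` raises ValueError.
2. Inner `except ValueError` matches → res = 26.
3. bare `raise` re-raises the same ValueError.
4. Outer `except ValueError` matches → res = 66.
Result: 66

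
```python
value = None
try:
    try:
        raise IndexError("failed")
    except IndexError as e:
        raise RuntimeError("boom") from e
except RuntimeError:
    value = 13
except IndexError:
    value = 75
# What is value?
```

Step-by-step execution trace:
1. Inner try raises IndexError; inner `except IndexError as e` catches it.
2. `raise RuntimeError(...) from e` raises RuntimeError (IndexError is attached as __cause__, but only RuntimeError is active).
3. Outer `except RuntimeError` matches → value = 13.
4. `except IndexError` is not reached.
Result: 13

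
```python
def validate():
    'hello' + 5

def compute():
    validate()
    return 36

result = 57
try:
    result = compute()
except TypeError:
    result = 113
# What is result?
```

Step-by-step execution trace:
1. result starts at 57.
2. try: `compute()` calls `validate()`.
3. `validate()` evaluates `'hello' + 5`, which raises TypeError; it propagates through compute (uncaught).
4. `return 36` in compute is not reached; the assignment to result does not complete.
5. `except TypeError` matches → result = 113.
Result: 113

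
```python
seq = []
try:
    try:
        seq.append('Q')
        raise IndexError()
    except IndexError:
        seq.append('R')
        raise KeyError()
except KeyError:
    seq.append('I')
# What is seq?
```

Step-by-step execution trace:
1. Inner try: `seq.append('Q')` → seq = ['Q'].
2. `raise IndexError()` raises IndexError.
3. Inner `except IndexError` matches → `seq.append('R')` → seq = ['Q', 'R'].
4. `raise KeyError()` raises KeyError; propagates to outer try.
5. Outer `except KeyError` matches → `seq.append('I')` → seq = ['Q', 'R', 'I'].
Result: ['Q', 'R', 'I']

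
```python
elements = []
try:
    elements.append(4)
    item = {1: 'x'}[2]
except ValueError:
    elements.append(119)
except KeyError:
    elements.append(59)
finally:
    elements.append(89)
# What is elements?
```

Step-by-step execution trace:
1. try: `elements.append(4)` → elements = [4].
2. `item = {1: 'x'}[2]` raises KeyError.
3. `except ValueError` does not match KeyError; skipped.
4. `except KeyError` matches → `elements.append(59)` → elements = [4, 59].
5. finally always runs: `elements.append(89)` → elements = [4, 59, 89].
Result: [4, 59, 89]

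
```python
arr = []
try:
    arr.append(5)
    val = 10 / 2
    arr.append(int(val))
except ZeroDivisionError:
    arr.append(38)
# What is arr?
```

Step-by-step execution trace:
1. try: `arr.append(5)` → arr = [5].
2. `val = 10 / 2` → val = 5.0. No exception raised.
3. `arr.append(int(val))` → arr = [5, 5].
4. `except ZeroDivisionError` is skipped (no exception was raised).
Result: [5, 5]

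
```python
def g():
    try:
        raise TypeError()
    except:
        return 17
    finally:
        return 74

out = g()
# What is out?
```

Step-by-step execution trace:
1. `g()` enters try: `raise TypeError()` raises TypeError.
2. bare `except` matches → `return 17` sets pending return value 17.
3. Before returning, `finally: return 74` runs and overrides the pending return.
4. g() returns 74 → out = 74.
Result: 74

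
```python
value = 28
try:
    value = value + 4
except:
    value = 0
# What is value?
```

Step-by-step execution trace:
1. value starts at 28.
2. try: `value = value + 4` → value = 32. No exception raised.
3. `except` is skipped.
Result: 32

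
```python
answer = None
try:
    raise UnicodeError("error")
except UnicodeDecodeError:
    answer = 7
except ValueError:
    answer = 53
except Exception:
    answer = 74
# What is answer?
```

Step-by-step execution trace:
1. `raise UnicodeError(...)` raises UnicodeError.
2. `except UnicodeDecodeError` does not match (UnicodeError is not a subclass of UnicodeDecodeError); skipped.
3. `except ValueError` matches (UnicodeError is a subclass of ValueError) → answer = 53.
4. `except Exception` is not reached.
Result: 53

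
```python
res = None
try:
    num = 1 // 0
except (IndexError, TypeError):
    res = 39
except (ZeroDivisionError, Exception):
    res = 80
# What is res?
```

Step-by-step execution trace:
1. `num = 1 // 0` raises ZeroDivisionError.
2. `except (IndexError, TypeError)` does not match ZeroDivisionError; skipped.
3. `except (ZeroDivisionError, Exception)` matches (ZeroDivisionError is in the tuple) → res = 80.
Result: 80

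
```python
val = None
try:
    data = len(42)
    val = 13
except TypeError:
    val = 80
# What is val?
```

Step-by-step execution trace:
1. `data = len(42)` raises TypeError.
2. `val = 13` is not reached.
3. `except TypeError` matches → val = 80.
Result: 80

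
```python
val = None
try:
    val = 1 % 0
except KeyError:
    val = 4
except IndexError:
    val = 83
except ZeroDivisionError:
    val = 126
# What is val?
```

Step-by-step execution trace:
1. `val = 1 % 0` raises ZeroDivisionError.
2. `except KeyError` does not match ZeroDivisionError; skipped.
3. `except IndexError` does not match ZeroDivisionError; skipped.
4. `except ZeroDivisionError` matches → val = 126.
Result: 126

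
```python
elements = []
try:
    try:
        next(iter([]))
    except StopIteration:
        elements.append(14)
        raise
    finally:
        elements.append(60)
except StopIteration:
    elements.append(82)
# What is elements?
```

Step-by-step execution trace:
1. Inner try: `next(iter([]))` raises StopIteration.
2. Inner `except StopIteration` matches → `elements.append(14)` → elements = [14].
3. bare `raise` re-raises StopIteration.
4. Inner `finally` runs during unwinding: `elements.append(60)` → elements = [14, 60].
5. Outer `except StopIteration` matches → `elements.append(82)` → elements = [14, 60, 82].
Result: [14, 60, 82]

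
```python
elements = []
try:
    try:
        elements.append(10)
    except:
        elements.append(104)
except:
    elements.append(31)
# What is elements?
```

Step-by-step execution trace:
1. Inner try: `elements.append(10)` → elements = [10]. No exception raised.
2. Inner `except` is skipped.
3. Inner try completes normally; outer `except` is skipped.
Result: [10]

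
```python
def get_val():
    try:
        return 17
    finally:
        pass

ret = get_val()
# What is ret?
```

Step-by-step execution trace:
1. `get_val()` enters try: `return 17` sets pending return value 17.
2. Before returning, `finally: pass` runs (no effect).
3. get_val() returns 17 → ret = 17.
Result: 17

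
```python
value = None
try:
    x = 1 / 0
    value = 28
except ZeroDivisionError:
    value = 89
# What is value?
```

Step-by-step execution trace:
1. `x = 1 / 0` raises ZeroDivisionError.
2. `value = 28` is not reached.
3. `except ZeroDivisionError` matches → value = 89.
Result: 89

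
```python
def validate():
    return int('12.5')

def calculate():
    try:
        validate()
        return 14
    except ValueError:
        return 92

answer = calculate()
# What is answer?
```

Step-by-step execution trace:
1. `calculate()` calls `validate()`.
2. `validate()` evaluates `int('12.5')`, which raises ValueError; it propagates to the caller.
3. `return 14` is not reached.
4. `except ValueError` in calculate matches → returns 92.
5. answer = 92.
Result: 92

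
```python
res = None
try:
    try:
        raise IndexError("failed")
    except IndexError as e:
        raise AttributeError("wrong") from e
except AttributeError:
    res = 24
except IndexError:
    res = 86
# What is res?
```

Step-by-step execution trace:
1. Inner try raises IndexError; inner `except IndexError as e` catches it.
2. `raise AttributeError(...) from e` raises AttributeError (IndexError is attached as __cause__, but only AttributeError is active).
3. Outer `except AttributeError` matches → res = 24.
4. `except IndexError` is not reached.
Result: 24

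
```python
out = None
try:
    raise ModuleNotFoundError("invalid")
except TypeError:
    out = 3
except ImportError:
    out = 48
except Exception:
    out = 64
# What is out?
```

Step-by-step execution trace:
1. `raise ModuleNotFoundError(...)` raises ModuleNotFoundError.
2. `except TypeError` does not match (ModuleNotFoundError is not a subclass of TypeError); skipped.
3. `except ImportError` matches (ModuleNotFoundError is a subclass of ImportError) → out = 48.
4. `except Exception` is not reached.
Result: 48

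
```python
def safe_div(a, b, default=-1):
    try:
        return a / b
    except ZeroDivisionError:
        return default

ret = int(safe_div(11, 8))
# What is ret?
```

Step-by-step execution trace:
1. `safe_div(11, 8)` enters try: `return 11 / 8` → returns 1.375. No exception raised.
2. `except ZeroDivisionError` is skipped.
3. `int(1.375)` → 1 → ret = 1.
Result: 1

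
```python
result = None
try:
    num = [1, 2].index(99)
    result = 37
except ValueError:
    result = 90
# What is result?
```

Step-by-step execution trace:
1. `num = [1, 2].index(99)` raises ValueError.
2. `result = 37` is not reached.
3. `except ValueError` matches → result = 90.
Result: 90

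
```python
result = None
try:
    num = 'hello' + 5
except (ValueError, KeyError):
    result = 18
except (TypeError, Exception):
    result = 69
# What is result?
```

Step-by-step execution trace:
1. `num = 'hello' + 5` raises TypeError.
2. `except (ValueError, KeyError)` does not match TypeError; skipped.
3. `except (TypeError, Exception)` matches (TypeError is in the tuple) → result = 69.
Result: 69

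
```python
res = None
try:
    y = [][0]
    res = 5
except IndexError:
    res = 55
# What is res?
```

Step-by-step execution trace:
1. `y = [][0]` raises IndexError.
2. `res = 5` is not reached.
3. `except IndexError` matches → res = 55.
Result: 55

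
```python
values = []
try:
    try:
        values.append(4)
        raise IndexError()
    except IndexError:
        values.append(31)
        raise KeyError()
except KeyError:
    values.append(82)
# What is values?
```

Step-by-step execution trace:
1. Inner try: `values.append(4)` → values = [4].
2. `raise IndexError()` raises IndexError.
3. Inner `except IndexError` matches → `values.append(31)` → values = [4, 31].
4. `raise KeyError()` raises KeyError; propagates to outer try.
5. Outer `except KeyError` matches → `values.append(82)` → values = [4, 31, 82].
Result: [4, 31, 82]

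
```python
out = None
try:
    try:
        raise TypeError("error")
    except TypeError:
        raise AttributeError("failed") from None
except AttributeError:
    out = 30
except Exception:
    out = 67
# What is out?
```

Step-by-step execution trace:
1. Inner try raises TypeError; inner `except TypeError` catches it.
2. `raise AttributeError(...) from None` raises AttributeError (from None suppresses __context__, but the active exception is still AttributeError).
3. Outer `except AttributeError` matches → out = 30.
4. `except Exception` is not reached.
Result: 30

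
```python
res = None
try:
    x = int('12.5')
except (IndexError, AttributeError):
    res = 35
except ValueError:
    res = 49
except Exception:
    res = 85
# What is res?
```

Step-by-step execution trace:
1. `x = int('12.5')` raises ValueError.
2. `except (IndexError, AttributeError)` does not match ValueError; skipped.
3. `except ValueError` matches (exact type match) → res = 49.
4. `except Exception` is not reached.
Result: 49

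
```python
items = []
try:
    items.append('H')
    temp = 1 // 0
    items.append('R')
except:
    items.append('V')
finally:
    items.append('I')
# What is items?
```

Step-by-step execution trace:
1. try: `items.append('H')` → items = ['H'].
2. `temp = 1 // 0` raises ZeroDivisionError; `items.append('R')` is not reached.
3. bare `except` matches → `items.append('V')` → items = ['H', 'V'].
4. finally always runs: `items.append('I')` → items = ['H', 'V', 'I'].
Result: ['H', 'V', 'I']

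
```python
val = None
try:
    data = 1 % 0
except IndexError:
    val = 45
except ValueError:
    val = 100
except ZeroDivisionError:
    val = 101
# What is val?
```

Step-by-step execution trace:
1. `data = 1 % 0` raises ZeroDivisionError.
2. `except IndexError` does not match ZeroDivisionError; skipped.
3. `except ValueError` does not match ZeroDivisionError; skipped.
4. `except ZeroDivisionError` matches → val = 101.
Result: 101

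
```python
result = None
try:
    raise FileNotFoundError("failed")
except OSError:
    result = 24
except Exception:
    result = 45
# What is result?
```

Step-by-step execution trace:
1. `raise FileNotFoundError(...)` raises FileNotFoundError.
2. `except OSError` matches (FileNotFoundError is a subclass of OSError) → result = 24.
3. `except Exception` is not reached.
Result: 24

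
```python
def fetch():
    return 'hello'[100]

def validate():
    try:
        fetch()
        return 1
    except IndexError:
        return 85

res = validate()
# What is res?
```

Step-by-step execution trace:
1. `validate()` calls `fetch()`.
2. `fetch()` evaluates `'hello'[100]`, which raises IndexError; it propagates to the caller.
3. `return 1` is not reached.
4. `except IndexError` in validate matches → returns 85.
5. res = 85.
Result: 85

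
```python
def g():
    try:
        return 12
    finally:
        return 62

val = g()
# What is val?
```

Step-by-step execution trace:
1. `g()` enters try: `return 12` sets pending return value 12.
2. Before returning, `finally: return 62` runs and overrides the pending return.
3. g() returns 62 → val = 62.
Result: 62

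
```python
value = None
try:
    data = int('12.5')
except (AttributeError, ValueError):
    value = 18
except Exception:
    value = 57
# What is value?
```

Step-by-step execution trace:
1. `data = int('12.5')` raises ValueError.
2. `except (AttributeError, ValueError)` matches (ValueError is in the tuple) → value = 18.
3. `except Exception` is not reached.
Result: 18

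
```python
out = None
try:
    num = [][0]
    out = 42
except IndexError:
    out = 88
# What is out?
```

Step-by-step execution trace:
1. `num = [][0]` raises IndexError.
2. `out = 42` is not reached.
3. `except IndexError` matches → out = 88.
Result: 88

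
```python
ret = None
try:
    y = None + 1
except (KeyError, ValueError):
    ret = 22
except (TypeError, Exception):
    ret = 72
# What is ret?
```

Step-by-step execution trace:
1. `y = None + 1` raises TypeError.
2. `except (KeyError, ValueError)` does not match TypeError; skipped.
3. `except (TypeError, Exception)` matches (TypeError is in the tuple) → ret = 72.
Result: 72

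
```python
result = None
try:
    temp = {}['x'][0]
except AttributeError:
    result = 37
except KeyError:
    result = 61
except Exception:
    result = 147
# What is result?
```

Step-by-step execution trace:
1. `temp = {}['x'][0]` raises KeyError.
2. `except AttributeError` does not match KeyError; skipped.
3. `except KeyError` matches → result = 61.
4. Remaining except clauses are skipped.
Result: 61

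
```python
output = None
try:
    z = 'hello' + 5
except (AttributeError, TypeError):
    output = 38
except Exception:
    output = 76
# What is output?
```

Step-by-step execution trace:
1. `z = 'hello' + 5` raises TypeError.
2. `except (AttributeError, TypeError)` matches (TypeError is in the tuple) → output = 38.
3. `except Exception` is not reached.
Result: 38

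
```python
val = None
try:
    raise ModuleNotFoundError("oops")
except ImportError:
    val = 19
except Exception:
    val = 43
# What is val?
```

Step-by-step execution trace:
1. `raise ModuleNotFoundError(...)` raises ModuleNotFoundError.
2. `except ImportError` matches (ModuleNotFoundError is a subclass of ImportError) → val = 19.
3. `except Exception` is not reached.
Result: 19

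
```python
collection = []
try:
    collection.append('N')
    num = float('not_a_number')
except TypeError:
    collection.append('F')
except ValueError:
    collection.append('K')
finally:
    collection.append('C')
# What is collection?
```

Step-by-step execution trace:
1. try: `collection.append('N')` → collection = ['N'].
2. `num = float('not_a_number')` raises ValueError.
3. `except TypeError` does not match ValueError; skipped.
4. `except ValueError` matches → `collection.append('K')` → collection = ['N', 'K'].
5. finally always runs: `collection.append('C')` → collection = ['N', 'K', 'C'].
Result: ['N', 'K', 'C']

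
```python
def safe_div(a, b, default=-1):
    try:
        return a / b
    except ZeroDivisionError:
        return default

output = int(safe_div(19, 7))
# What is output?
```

Step-by-step execution trace:
1. `safe_div(19, 7)` enters try: `return 19 / 7` → returns 2.7142857142857144. No exception raised.
2. `except ZeroDivisionError` is skipped.
3. `int(2.7142857142857144)` → 2 → output = 2.
Result: 2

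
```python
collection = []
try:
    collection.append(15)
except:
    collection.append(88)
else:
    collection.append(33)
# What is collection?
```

Step-by-step execution trace:
1. try: `collection.append(15)` → collection = [15]. No exception raised.
2. `except` is skipped.
3. `else` runs (try completed without exception): `collection.append(33)` → collection = [15, 33].
Result: [15, 33]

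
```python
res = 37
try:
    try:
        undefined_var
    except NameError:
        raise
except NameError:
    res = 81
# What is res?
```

Step-by-step execution trace:
1. Inner try: `undefined_var` raises NameError.
2. Inner `except NameError` matches; bare `raise` re-raises the same NameError.
3. Outer `except NameError` matches → res = 81.
Result: 81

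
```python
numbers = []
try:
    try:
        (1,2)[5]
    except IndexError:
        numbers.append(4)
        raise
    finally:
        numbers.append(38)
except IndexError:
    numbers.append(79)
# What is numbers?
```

Step-by-step execution trace:
1. Inner try: `(1,2)[5]` raises IndexError.
2. Inner `except IndexError` matches → `numbers.append(4)` → numbers = [4].
3. bare `raise` re-raises IndexError.
4. Inner `finally` runs during unwinding: `numbers.append(38)` → numbers = [4, 38].
5. Outer `except IndexError` matches → `numbers.append(79)` → numbers = [4, 38, 79].
Result: [4, 38, 79]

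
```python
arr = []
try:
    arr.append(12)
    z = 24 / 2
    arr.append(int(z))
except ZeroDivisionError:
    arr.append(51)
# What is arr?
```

Step-by-step execution trace:
1. try: `arr.append(12)` → arr = [12].
2. `z = 24 / 2` → z = 12.0. No exception raised.
3. `arr.append(int(z))` → arr = [12, 12].
4. `except ZeroDivisionError` is skipped (no exception was raised).
Result: [12, 12]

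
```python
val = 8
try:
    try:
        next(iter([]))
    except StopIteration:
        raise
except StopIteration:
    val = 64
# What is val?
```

Step-by-step execution trace:
1. Inner try: `next(iter([]))` raises StopIteration.
2. Inner `except StopIteration` matches; bare `raise` re-raises the same StopIteration.
3. Outer `except StopIteration` matches → val = 64.
Result: 64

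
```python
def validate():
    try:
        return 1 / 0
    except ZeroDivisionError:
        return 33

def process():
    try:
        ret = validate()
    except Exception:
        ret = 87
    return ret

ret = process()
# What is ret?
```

Step-by-step execution trace:
1. `process()` calls `validate()`.
2. In validate: `1 / 0` raises ZeroDivisionError; `except ZeroDivisionError` catches it → returns 33.
3. In process: `ret = validate()` → ret = 33. No exception reaches process.
4. `except Exception` is skipped; process returns 33.
5. ret = 33.
Result: 33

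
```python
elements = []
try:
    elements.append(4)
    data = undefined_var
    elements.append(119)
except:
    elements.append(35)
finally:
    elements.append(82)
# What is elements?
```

Step-by-step execution trace:
1. try: `elements.append(4)` → elements = [4].
2. `data = undefined_var` raises NameError; `elements.append(119)` is not reached.
3. bare `except` matches → `elements.append(35)` → elements = [4, 35].
4. finally always runs: `elements.append(82)` → elements = [4, 35, 82].
Result: [4, 35, 82]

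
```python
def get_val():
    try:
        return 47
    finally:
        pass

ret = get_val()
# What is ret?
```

Step-by-step execution trace:
1. `get_val()` enters try: `return 47` sets pending return value 47.
2. Before returning, `finally: pass` runs (no effect).
3. get_val() returns 47 → ret = 47.
Result: 47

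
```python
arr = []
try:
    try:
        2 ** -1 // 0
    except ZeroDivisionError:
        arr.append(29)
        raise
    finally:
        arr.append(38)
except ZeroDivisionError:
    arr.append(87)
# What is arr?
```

Step-by-step execution trace:
1. Inner try: `2 ** -1 // 0` raises ZeroDivisionError.
2. Inner `except ZeroDivisionError` matches → `arr.append(29)` → arr = [29].
3. bare `raise` re-raises ZeroDivisionError.
4. Inner `finally` runs during unwinding: `arr.append(38)` → arr = [29, 38].
5. Outer `except ZeroDivisionError` matches → `arr.append(87)` → arr = [29, 38, 87].
Result: [29, 38, 87]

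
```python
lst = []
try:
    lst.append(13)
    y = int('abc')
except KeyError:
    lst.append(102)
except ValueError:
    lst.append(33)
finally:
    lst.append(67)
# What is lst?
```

Step-by-step execution trace:
1. try: `lst.append(13)` → lst = [13].
2. `y = int('abc')` raises ValueError.
3. `except KeyError` does not match ValueError; skipped.
4. `except ValueError` matches → `lst.append(33)` → lst = [13, 33].
5. finally always runs: `lst.append(67)` → lst = [13, 33, 67].
Result: [13, 33, 67]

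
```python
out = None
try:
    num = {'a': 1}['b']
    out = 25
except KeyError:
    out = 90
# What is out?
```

Step-by-step execution trace:
1. `num = {'a': 1}['b']` raises KeyError.
2. `out = 25` is not reached.
3. `except KeyError` matches → out = 90.
Result: 90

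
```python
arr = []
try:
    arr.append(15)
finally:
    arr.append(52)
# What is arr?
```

Step-by-step execution trace:
1. try: `arr.append(15)` → arr = [15].
2. The try body completes without raising.
3. finally always runs: `arr.append(52)` → arr = [15, 52].
Result: [15, 52]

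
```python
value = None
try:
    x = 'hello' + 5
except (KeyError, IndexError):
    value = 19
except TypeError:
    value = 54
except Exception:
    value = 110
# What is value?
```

Step-by-step execution trace:
1. `x = 'hello' + 5` raises TypeError.
2. `except (KeyError, IndexError)` does not match TypeError; skipped.
3. `except TypeError` matches (exact type match) → value = 54.
4. `except Exception` is not reached.
Result: 54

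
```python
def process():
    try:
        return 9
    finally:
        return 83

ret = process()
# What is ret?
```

Step-by-step execution trace:
1. `process()` enters try: `return 9` sets pending return value 9.
2. Before returning, `finally: return 83` runs and overrides the pending return.
3. process() returns 83 → ret = 83.
Result: 83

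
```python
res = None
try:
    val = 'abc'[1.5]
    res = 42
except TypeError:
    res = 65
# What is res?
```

Step-by-step execution trace:
1. `val = 'abc'[1.5]` raises TypeError.
2. `res = 42` is not reached.
3. `except TypeError` matches → res = 65.
Result: 65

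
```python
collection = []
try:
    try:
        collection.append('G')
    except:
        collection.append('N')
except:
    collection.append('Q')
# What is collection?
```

Step-by-step execution trace:
1. Inner try: `collection.append('G')` → collection = ['G']. No exception raised.
2. Inner `except` is skipped.
3. Inner try completes normally; outer `except` is skipped.
Result: ['G']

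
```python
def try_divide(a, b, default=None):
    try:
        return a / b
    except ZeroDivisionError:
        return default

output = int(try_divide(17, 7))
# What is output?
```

Step-by-step execution trace:
1. `try_divide(17, 7)` enters try: `return 17 / 7` → returns 2.4285714285714284. No exception raised.
2. `except ZeroDivisionError` is skipped.
3. `int(2.4285714285714284)` → 2 → output = 2.
Result: 2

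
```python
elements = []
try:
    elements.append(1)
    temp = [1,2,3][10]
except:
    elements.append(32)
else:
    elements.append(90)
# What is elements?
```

Step-by-step execution trace:
1. try: `elements.append(1)` → elements = [1].
2. `temp = [1,2,3][10]` raises IndexError.
3. bare `except` matches → `elements.append(32)` → elements = [1, 32].
4. `else` is skipped (an exception was raised).
Result: [1, 32]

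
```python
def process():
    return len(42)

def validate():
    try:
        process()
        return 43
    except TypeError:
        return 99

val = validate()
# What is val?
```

Step-by-step execution trace:
1. `validate()` calls `process()`.
2. `process()` evaluates `len(42)`, which raises TypeError; it propagates to the caller.
3. `return 43` is not reached.
4. `except TypeError` in validate matches → returns 99.
5. val = 99.
Result: 99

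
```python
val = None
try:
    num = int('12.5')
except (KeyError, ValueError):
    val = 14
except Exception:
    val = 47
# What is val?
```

Step-by-step execution trace:
1. `num = int('12.5')` raises ValueError.
2. `except (KeyError, ValueError)` matches (ValueError is in the tuple) → val = 14.
3. `except Exception` is not reached.
Result: 14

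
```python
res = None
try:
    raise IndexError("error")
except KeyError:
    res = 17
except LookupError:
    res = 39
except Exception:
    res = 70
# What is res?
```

Step-by-step execution trace:
1. `raise IndexError(...)` raises IndexError.
2. `except KeyError` does not match (IndexError is not a subclass of KeyError); skipped.
3. `except LookupError` matches (IndexError is a subclass of LookupError) → res = 39.
4. `except Exception` is not reached.
Result: 39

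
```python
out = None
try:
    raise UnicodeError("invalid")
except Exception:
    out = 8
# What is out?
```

Step-by-step execution trace:
1. `raise UnicodeError(...)` raises UnicodeError.
2. `except Exception` matches (UnicodeError is a subclass of Exception) → out = 8.
Result: 8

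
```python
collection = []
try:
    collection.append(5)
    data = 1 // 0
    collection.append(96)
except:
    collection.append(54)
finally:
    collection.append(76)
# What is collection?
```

Step-by-step execution trace:
1. try: `collection.append(5)` → collection = [5].
2. `data = 1 // 0` raises ZeroDivisionError; `collection.append(96)` is not reached.
3. bare `except` matches → `collection.append(54)` → collection = [5, 54].
4. finally always runs: `collection.append(76)` → collection = [5, 54, 76].
Result: [5, 54, 76]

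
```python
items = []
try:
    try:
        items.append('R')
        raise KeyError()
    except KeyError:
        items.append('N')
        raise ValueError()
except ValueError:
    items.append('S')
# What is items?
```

Step-by-step execution trace:
1. Inner try: `items.append('R')` → items = ['R'].
2. `raise KeyError()` raises KeyError.
3. Inner `except KeyError` matches → `items.append('N')` → items = ['R', 'N'].
4. `raise ValueError()` raises ValueError; propagates to outer try.
5. Outer `except ValueError` matches → `items.append('S')` → items = ['R', 'N', 'S'].
Result: ['R', 'N', 'S']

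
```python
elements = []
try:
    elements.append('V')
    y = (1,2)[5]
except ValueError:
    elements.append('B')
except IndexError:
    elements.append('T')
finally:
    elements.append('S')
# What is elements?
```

Step-by-step execution trace:
1. try: `elements.append('V')` → elements = ['V'].
2. `y = (1,2)[5]` raises IndexError.
3. `except ValueError` does not match IndexError; skipped.
4. `except IndexError` matches → `elements.append('T')` → elements = ['V', 'T'].
5. finally always runs: `elements.append('S')` → elements = ['V', 'T', 'S'].
Result: ['V', 'T', 'S']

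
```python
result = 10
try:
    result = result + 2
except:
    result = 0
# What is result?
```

Step-by-step execution trace:
1. result starts at 10.
2. try: `result = result + 2` → result = 12. No exception raised.
3. `except` is skipped.
Result: 12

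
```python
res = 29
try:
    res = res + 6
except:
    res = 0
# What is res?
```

Step-by-step execution trace:
1. res starts at 29.
2. try: `res = res + 6` → res = 35. No exception raised.
3. `except` is skipped.
Result: 35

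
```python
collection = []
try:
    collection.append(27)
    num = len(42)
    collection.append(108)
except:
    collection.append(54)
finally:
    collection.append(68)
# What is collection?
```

Step-by-step execution trace:
1. try: `collection.append(27)` → collection = [27].
2. `num = len(42)` raises TypeError; `collection.append(108)` is not reached.
3. bare `except` matches → `collection.append(54)` → collection = [27, 54].
4. finally always runs: `collection.append(68)` → collection = [27, 54, 68].
Result: [27, 54, 68]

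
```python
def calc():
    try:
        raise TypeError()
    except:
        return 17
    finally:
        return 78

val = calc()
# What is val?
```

Step-by-step execution trace:
1. `calc()` enters try: `raise TypeError()` raises TypeError.
2. bare `except` matches → `return 17` sets pending return value 17.
3. Before returning, `finally: return 78` runs and overrides the pending return.
4. calc() returns 78 → val = 78.
Result: 78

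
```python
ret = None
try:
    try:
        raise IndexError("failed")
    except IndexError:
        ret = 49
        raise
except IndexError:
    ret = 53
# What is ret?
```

Step-by-step execution trace:
1. Inner try: `raise IndexError("failed")` raises IndexError.
2. Inner `except IndexError` matches → ret = 49.
3. bare `raise` re-raises the same IndexError.
4. Outer `except IndexError` matches → ret = 53.
Result: 53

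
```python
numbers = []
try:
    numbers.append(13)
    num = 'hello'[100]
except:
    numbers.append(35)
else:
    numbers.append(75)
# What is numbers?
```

Step-by-step execution trace:
1. try: `numbers.append(13)` → numbers = [13].
2. `num = 'hello'[100]` raises IndexError.
3. bare `except` matches → `numbers.append(35)` → numbers = [13, 35].
4. `else` is skipped (an exception was raised).
Result: [13, 35]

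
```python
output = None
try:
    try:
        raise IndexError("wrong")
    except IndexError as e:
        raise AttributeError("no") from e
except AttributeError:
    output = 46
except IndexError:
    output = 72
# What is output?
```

Step-by-step execution trace:
1. Inner try raises IndexError; inner `except IndexError as e` catches it.
2. `raise AttributeError(...) from e` raises AttributeError (IndexError is attached as __cause__, but only AttributeError is active).
3. Outer `except AttributeError` matches → output = 46.
4. `except IndexError` is not reached.
Result: 46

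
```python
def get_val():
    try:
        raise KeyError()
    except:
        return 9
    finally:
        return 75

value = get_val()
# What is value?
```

Step-by-step execution trace:
1. `get_val()` enters try: `raise KeyError()` raises KeyError.
2. bare `except` matches → `return 9` sets pending return value 9.
3. Before returning, `finally: return 75` runs and overrides the pending return.
4. get_val() returns 75 → value = 75.
Result: 75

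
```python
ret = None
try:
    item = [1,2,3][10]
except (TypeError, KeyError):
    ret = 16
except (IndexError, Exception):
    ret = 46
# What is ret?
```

Step-by-step execution trace:
1. `item = [1,2,3][10]` raises IndexError.
2. `except (TypeError, KeyError)` does not match IndexError; skipped.
3. `except (IndexError, Exception)` matches (IndexError is in the tuple) → ret = 46.
Result: 46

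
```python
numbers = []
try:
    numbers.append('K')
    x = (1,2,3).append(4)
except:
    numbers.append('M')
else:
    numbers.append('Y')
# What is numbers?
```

Step-by-step execution trace:
1. try: `numbers.append('K')` → numbers = ['K'].
2. `x = (1,2,3).append(4)` raises AttributeError.
3. bare `except` matches → `numbers.append('M')` → numbers = ['K', 'M'].
4. `else` is skipped (an exception was raised).
Result: ['K', 'M']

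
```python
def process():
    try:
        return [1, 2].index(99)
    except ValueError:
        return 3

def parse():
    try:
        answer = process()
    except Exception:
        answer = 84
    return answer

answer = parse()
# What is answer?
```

Step-by-step execution trace:
1. `parse()` calls `process()`.
2. In process: `[1, 2].index(99)` raises ValueError; `except ValueError` catches it → returns 3.
3. In parse: `answer = process()` → answer = 3. No exception reaches parse.
4. `except Exception` is skipped; parse returns 3.
5. answer = 3.
Result: 3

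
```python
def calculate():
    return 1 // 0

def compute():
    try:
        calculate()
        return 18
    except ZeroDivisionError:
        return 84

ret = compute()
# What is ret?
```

Step-by-step execution trace:
1. `compute()` calls `calculate()`.
2. `calculate()` evaluates `1 // 0`, which raises ZeroDivisionError; it propagates to the caller.
3. `return 18` is not reached.
4. `except ZeroDivisionError` in compute matches → returns 84.
5. ret = 84.
Result: 84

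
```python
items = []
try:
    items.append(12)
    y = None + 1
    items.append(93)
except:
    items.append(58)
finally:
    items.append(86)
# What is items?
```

Step-by-step execution trace:
1. try: `items.append(12)` → items = [12].
2. `y = None + 1` raises TypeError; `items.append(93)` is not reached.
3. bare `except` matches → `items.append(58)` → items = [12, 58].
4. finally always runs: `items.append(86)` → items = [12, 58, 86].
Result: [12, 58, 86]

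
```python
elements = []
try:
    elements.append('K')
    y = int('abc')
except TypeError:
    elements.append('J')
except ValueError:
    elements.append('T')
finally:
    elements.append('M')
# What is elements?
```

Step-by-step execution trace:
1. try: `elements.append('K')` → elements = ['K'].
2. `y = int('abc')` raises ValueError.
3. `except TypeError` does not match ValueError; skipped.
4. `except ValueError` matches → `elements.append('T')` → elements = ['K', 'T'].
5. finally always runs: `elements.append('M')` → elements = ['K', 'T', 'M'].
Result: ['K', 'T', 'M']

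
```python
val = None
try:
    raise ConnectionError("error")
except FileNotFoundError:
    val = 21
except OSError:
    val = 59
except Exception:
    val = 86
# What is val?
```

Step-by-step execution trace:
1. `raise ConnectionError(...)` raises ConnectionError.
2. `except FileNotFoundError` does not match (ConnectionError is not a subclass of FileNotFoundError); skipped.
3. `except OSError` matches (ConnectionError is a subclass of OSError) → val = 59.
4. `except Exception` is not reached.
Result: 59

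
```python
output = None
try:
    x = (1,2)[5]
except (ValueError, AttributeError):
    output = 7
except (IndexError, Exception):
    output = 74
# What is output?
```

Step-by-step execution trace:
1. `x = (1,2)[5]` raises IndexError.
2. `except (ValueError, AttributeError)` does not match IndexError; skipped.
3. `except (IndexError, Exception)` matches (IndexError is in the tuple) → output = 74.
Result: 74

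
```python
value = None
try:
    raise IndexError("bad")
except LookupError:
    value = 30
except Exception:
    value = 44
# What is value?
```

Step-by-step execution trace:
1. `raise IndexError(...)` raises IndexError.
2. `except LookupError` matches (IndexError is a subclass of LookupError) → value = 30.
3. `except Exception` is not reached.
Result: 30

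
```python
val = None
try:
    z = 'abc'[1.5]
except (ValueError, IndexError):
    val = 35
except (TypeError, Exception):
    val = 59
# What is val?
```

Step-by-step execution trace:
1. `z = 'abc'[1.5]` raises TypeError.
2. `except (ValueError, IndexError)` does not match TypeError; skipped.
3. `except (TypeError, Exception)` matches (TypeError is in the tuple) → val = 59.
Result: 59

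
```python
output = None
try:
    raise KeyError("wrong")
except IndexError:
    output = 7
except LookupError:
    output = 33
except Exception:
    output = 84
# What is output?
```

Step-by-step execution trace:
1. `raise KeyError(...)` raises KeyError.
2. `except IndexError` does not match (KeyError is not a subclass of IndexError); skipped.
3. `except LookupError` matches (KeyError is a subclass of LookupError) → output = 33.
4. `except Exception` is not reached.
Result: 33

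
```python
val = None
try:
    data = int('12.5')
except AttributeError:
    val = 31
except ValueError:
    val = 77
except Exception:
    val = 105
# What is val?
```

Step-by-step execution trace:
1. `data = int('12.5')` raises ValueError.
2. `except AttributeError` does not match ValueError; skipped.
3. `except ValueError` matches → val = 77.
4. Remaining except clauses are skipped.
Result: 77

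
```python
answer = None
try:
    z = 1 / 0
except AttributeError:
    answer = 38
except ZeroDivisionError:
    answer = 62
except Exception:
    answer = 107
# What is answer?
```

Step-by-step execution trace:
1. `z = 1 / 0` raises ZeroDivisionError.
2. `except AttributeError` does not match ZeroDivisionError; skipped.
3. `except ZeroDivisionError` matches → answer = 62.
4. Remaining except clauses are skipped.
Result: 62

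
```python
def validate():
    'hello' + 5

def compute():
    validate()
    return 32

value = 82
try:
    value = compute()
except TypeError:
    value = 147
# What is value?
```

Step-by-step execution trace:
1. value starts at 82.
2. try: `compute()` calls `validate()`.
3. `validate()` evaluates `'hello' + 5`, which raises TypeError; it propagates through compute (uncaught).
4. `return 32` in compute is not reached; the assignment to value does not complete.
5. `except TypeError` matches → value = 147.
Result: 147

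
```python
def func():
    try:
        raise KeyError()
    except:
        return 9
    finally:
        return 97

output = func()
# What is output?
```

Step-by-step execution trace:
1. `func()` enters try: `raise KeyError()` raises KeyError.
2. bare `except` matches → `return 9` sets pending return value 9.
3. Before returning, `finally: return 97` runs and overrides the pending return.
4. func() returns 97 → output = 97.
Result: 97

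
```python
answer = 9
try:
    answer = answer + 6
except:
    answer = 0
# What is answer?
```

Step-by-step execution trace:
1. answer starts at 9.
2. try: `answer = answer + 6` → answer = 15. No exception raised.
3. `except` is skipped.
Result: 15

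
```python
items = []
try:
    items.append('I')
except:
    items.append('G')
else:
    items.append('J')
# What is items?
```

Step-by-step execution trace:
1. try: `items.append('I')` → items = ['I']. No exception raised.
2. `except` is skipped.
3. `else` runs (try completed without exception): `items.append('J')` → items = ['I', 'J'].
Result: ['I', 'J']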